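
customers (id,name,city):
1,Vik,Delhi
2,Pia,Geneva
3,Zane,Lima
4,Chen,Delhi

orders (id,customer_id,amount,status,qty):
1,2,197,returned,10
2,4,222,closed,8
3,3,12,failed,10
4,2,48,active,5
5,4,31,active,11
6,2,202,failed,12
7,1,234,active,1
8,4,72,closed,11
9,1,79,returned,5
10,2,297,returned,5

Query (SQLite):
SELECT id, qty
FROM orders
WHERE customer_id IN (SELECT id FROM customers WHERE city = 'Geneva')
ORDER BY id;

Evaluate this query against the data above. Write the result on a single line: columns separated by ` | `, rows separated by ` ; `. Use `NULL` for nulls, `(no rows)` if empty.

1 | 10 ; 4 | 5 ; 6 | 12 ; 10 | 5

Inner query: customers.id where city = 'Geneva'.
Outer: keep orders rows whose customer_id is in that set.
Inner query → {2}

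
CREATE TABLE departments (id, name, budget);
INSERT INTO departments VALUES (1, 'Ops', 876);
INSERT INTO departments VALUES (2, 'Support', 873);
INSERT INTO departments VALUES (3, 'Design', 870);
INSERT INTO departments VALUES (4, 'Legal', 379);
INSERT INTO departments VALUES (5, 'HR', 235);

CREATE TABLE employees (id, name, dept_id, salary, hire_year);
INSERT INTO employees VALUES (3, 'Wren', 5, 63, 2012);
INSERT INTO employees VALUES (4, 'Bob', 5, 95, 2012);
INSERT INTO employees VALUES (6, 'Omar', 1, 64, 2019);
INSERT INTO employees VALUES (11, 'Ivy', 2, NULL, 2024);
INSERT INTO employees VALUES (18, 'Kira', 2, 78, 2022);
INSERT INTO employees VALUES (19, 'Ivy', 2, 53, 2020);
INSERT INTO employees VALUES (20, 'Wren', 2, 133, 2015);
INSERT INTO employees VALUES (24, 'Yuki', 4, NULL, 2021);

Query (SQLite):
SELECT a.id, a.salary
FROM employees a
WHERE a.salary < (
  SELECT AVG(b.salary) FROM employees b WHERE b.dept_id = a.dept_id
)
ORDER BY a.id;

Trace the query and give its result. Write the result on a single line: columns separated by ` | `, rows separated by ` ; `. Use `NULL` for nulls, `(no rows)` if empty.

For each employees row a, compute AVG(salary) over rows sharing a.dept_id.
Keep row a if a.salary < that per-group AVG.
  dept_id=1: AVG(salary) = 64.0
  dept_id=2: AVG(salary) = 88.0
  dept_id=4: AVG(salary) = NULL
  dept_id=5: AVG(salary) = 79.0

3 | 63 ; 18 | 78 ; 19 | 53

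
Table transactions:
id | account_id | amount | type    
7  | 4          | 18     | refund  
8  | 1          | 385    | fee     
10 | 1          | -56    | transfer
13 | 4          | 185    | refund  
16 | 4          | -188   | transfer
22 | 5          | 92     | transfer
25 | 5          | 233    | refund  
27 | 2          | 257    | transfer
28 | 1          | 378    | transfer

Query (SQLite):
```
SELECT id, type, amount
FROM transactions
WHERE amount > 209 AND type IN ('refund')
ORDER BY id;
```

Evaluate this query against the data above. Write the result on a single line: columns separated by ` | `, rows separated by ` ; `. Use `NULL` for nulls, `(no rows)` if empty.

25 | refund | 233

amount > 209: ids {8, 25, 27, 28}
type IN ('refund'): ids {7, 13, 25}
Combine with AND.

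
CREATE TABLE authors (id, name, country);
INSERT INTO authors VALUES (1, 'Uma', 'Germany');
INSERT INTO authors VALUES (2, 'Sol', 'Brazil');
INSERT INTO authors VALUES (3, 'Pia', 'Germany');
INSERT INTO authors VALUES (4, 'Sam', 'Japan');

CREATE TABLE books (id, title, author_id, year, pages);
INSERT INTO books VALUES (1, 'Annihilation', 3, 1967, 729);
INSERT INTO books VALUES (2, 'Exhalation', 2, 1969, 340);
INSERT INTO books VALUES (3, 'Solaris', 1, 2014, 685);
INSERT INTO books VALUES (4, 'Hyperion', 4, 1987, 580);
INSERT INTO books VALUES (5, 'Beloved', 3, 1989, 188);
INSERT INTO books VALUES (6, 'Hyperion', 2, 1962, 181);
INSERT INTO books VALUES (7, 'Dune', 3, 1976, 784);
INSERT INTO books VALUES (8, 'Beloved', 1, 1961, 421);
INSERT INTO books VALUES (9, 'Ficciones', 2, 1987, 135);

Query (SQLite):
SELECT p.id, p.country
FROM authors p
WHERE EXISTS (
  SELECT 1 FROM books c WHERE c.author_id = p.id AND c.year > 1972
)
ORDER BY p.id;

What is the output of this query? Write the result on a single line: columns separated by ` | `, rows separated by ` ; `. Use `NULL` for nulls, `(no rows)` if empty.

1 | Germany ; 2 | Brazil ; 3 | Germany ; 4 | Japan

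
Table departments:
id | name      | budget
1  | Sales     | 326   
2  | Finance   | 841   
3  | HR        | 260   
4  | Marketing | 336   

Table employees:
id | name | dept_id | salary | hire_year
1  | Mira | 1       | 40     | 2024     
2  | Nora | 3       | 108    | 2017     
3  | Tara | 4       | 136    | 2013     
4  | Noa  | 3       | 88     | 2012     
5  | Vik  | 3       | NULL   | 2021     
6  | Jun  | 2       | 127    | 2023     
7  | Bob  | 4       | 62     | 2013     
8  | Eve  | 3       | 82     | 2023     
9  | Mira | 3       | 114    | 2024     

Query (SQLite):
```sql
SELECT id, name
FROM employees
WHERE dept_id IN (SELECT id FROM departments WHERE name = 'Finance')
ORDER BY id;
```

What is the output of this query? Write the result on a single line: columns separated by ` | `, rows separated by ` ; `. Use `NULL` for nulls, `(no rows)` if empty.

6 | Jun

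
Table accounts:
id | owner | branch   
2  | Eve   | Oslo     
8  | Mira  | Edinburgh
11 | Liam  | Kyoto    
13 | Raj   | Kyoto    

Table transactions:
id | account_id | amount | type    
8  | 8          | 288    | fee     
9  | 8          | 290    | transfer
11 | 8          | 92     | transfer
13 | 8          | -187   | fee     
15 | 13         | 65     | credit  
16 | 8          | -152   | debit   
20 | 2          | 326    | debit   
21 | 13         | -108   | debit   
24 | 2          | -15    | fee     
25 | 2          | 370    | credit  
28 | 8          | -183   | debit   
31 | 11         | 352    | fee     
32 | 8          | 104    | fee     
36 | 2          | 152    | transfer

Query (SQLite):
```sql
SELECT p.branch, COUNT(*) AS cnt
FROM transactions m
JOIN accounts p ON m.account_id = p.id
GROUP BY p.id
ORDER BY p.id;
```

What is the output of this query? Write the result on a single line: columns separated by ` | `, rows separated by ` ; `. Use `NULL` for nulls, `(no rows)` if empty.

Oslo | 4 ; Edinburgh | 7 ; Kyoto | 1 ; Kyoto | 2

Join each transactions row to its accounts via account_id.
Group joined rows by accounts.id; compute COUNT(*) per group.
  2: ids {20, 24, 25, 36} → COUNT(*)=4
  8: ids {8, 9, 11, 13, 16, 28, 32} → COUNT(*)=7
  11: ids {31} → COUNT(*)=1
  13: ids {15, 21} → COUNT(*)=2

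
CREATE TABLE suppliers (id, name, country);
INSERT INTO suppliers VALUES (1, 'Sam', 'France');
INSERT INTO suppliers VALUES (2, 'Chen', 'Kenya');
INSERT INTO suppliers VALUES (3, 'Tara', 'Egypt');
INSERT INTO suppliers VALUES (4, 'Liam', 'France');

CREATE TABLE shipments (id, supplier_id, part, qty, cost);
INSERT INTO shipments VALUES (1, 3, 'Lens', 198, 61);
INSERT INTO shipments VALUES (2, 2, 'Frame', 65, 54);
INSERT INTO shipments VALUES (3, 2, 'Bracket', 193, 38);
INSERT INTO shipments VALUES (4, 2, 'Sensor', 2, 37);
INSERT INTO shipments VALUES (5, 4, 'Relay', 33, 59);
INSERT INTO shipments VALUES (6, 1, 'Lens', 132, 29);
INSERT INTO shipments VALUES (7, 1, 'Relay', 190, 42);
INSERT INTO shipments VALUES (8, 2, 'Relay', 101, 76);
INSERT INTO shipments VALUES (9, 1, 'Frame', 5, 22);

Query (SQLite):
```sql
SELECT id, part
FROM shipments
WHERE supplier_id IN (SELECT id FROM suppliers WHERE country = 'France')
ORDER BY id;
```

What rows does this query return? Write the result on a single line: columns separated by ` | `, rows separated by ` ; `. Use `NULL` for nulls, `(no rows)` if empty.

Inner query: suppliers.id where country = 'France'.
Outer: keep shipments rows whose supplier_id is in that set.
Inner query → {1, 4}

5 | Relay ; 6 | Lens ; 7 | Relay ; 9 | Frame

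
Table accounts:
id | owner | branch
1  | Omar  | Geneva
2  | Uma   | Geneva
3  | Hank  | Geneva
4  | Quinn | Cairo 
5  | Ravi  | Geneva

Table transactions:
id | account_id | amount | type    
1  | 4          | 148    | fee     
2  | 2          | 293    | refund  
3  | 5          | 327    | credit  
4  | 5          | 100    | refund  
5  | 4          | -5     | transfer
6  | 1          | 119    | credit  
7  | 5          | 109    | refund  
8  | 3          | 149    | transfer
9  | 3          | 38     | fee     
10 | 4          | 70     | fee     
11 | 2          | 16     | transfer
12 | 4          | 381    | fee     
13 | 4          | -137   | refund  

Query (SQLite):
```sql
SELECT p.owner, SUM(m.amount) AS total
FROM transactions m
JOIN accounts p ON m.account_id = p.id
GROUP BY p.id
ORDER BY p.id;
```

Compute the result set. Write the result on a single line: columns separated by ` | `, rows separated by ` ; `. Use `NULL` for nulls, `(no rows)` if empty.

Omar | 119 ; Uma | 309 ; Hank | 187 ; Quinn | 457 ; Ravi | 536

Join each transactions row to its accounts via account_id.
Group joined rows by accounts.id; compute SUM(m.amount) per group.
  1: ids {6} → SUM(m.amount)=119
  2: ids {2, 11} → SUM(m.amount)=309
  3: ids {8, 9} → SUM(m.amount)=187
  4: ids {1, 5, 10, 12, 13} → SUM(m.amount)=457
  5: ids {3, 4, 7} → SUM(m.amount)=536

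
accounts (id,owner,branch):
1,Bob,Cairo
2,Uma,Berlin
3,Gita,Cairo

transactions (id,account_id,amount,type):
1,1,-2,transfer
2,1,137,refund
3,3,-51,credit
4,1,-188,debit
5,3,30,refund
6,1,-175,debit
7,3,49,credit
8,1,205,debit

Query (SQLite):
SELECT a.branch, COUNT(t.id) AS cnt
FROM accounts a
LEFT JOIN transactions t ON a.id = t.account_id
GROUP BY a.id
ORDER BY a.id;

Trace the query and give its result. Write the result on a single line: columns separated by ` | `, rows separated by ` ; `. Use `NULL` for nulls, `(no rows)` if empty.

Cairo | 5 ; Berlin | 0 ; Cairo | 3

LEFT JOIN keeps every accounts row; unmatched ones get NULL for transactions columns.
Group by accounts.id and compute COUNT(t.id). COUNT(col) of an all-NULL group is 0.
  1: ids {1, 2, 4, 6, 8} → COUNT(t.id)=5
  2: ids {—} → COUNT(t.id)=0
  3: ids {3, 5, 7} → COUNT(t.id)=3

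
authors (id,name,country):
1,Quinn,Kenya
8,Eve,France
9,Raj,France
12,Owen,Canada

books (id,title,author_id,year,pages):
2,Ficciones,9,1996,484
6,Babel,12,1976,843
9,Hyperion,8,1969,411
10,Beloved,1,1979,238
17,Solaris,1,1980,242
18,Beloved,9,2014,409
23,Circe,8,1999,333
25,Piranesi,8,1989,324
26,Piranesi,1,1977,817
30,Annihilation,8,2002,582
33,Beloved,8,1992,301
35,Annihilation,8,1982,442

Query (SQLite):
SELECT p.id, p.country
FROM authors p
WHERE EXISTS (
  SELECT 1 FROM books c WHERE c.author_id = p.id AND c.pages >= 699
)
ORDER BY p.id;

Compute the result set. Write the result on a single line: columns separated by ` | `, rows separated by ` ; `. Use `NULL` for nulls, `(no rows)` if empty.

For each authors row, check whether any books with matching author_id has pages >= 699.
Keep rows where that is true.

1 | Kenya ; 12 | Canada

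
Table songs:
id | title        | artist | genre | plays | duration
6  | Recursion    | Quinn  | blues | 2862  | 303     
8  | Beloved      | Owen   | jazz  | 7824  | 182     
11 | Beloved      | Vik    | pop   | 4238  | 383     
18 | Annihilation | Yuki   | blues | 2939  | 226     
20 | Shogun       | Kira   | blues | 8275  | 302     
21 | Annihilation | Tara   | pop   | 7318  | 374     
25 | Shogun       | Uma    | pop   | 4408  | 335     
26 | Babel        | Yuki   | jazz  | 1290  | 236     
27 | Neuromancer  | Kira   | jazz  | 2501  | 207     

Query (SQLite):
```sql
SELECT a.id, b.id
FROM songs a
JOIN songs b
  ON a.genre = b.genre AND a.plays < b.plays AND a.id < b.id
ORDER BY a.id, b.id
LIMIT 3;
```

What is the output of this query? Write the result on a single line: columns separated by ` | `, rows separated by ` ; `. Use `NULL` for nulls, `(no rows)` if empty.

6 | 18 ; 6 | 20 ; 11 | 21

Pairs (a,b) with same genre, a.plays < b.plays, a.id < b.id.
genre groups: blues:{6,18,20} jazz:{8,26,27} pop:{11,21,25}
Ordered by (a.id, b.id); first 3.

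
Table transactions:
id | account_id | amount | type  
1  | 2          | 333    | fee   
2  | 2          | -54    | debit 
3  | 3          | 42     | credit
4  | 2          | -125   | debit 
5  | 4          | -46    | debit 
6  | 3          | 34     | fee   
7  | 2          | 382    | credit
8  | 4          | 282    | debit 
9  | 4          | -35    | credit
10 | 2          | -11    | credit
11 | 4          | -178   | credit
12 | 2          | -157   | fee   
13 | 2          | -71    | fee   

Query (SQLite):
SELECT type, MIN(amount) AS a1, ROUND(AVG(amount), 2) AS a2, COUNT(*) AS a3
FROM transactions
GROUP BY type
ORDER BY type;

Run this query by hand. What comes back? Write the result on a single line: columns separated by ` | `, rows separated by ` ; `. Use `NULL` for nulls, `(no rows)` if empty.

credit | -178 | 40 | 5 ; debit | -125 | 14.25 | 4 ; fee | -157 | 34.75 | 4

Group transactions by type.
Per group compute: MIN(amount), ROUND(AVG(amount), 2), COUNT(*).
  credit: ids {3, 7, 9, 10, 11} → MIN(amount)=-178, ROUND(AVG(amount), 2)=40, COUNT(*)=5
  debit: ids {2, 4, 5, 8} → MIN(amount)=-125, ROUND(AVG(amount), 2)=14.25, COUNT(*)=4
  fee: ids {1, 6, 12, 13} → MIN(amount)=-157, ROUND(AVG(amount), 2)=34.75, COUNT(*)=4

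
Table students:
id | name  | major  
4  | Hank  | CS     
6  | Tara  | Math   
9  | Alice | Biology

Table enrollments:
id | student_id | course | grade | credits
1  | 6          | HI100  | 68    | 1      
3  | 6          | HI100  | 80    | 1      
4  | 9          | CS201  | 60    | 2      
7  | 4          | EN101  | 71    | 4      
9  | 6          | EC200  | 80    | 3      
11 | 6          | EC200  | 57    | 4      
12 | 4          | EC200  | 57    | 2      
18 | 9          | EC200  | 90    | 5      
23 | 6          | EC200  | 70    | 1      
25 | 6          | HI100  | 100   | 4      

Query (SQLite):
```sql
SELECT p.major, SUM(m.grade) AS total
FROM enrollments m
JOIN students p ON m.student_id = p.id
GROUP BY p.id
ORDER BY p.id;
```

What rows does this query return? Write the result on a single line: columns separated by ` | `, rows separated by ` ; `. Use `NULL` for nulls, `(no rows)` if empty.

Join each enrollments row to its students via student_id.
Group joined rows by students.id; compute SUM(m.grade) per group.
  4: ids {7, 12} → SUM(m.grade)=128
  6: ids {1, 3, 9, 11, 23, 25} → SUM(m.grade)=455
  9: ids {4, 18} → SUM(m.grade)=150

CS | 128 ; Math | 455 ; Biology | 150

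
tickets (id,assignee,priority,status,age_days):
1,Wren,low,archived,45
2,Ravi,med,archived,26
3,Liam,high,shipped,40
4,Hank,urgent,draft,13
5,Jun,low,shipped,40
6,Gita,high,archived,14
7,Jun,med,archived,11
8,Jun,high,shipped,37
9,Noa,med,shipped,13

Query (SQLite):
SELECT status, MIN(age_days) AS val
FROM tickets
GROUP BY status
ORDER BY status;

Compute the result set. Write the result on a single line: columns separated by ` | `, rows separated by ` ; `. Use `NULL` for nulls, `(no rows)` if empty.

Partition tickets by status; compute MIN(age_days) within each group.
  archived: ids {1, 2, 6, 7} → MIN(age_days)=11
  draft: ids {4} → MIN(age_days)=13
  shipped: ids {3, 5, 8, 9} → MIN(age_days)=13

archived | 11 ; draft | 13 ; shipped | 13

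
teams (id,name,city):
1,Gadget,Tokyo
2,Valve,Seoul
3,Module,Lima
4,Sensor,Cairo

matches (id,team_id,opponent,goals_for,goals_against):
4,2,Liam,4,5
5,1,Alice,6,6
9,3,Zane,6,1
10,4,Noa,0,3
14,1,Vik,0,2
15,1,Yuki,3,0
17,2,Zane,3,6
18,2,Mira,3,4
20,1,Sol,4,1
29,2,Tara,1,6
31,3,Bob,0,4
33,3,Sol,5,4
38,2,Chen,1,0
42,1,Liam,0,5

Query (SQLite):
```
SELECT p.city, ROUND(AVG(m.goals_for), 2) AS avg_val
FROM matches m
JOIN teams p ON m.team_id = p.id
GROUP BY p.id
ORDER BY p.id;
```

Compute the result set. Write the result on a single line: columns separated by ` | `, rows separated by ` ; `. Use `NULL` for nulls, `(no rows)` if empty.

Join each matches row to its teams via team_id.
Group joined rows by teams.id; compute ROUND(AVG(m.goals_for), 2) per group.
  1: ids {5, 14, 15, 20, 42} → ROUND(AVG(m.goals_for), 2)=2.6
  2: ids {4, 17, 18, 29, 38} → ROUND(AVG(m.goals_for), 2)=2.4
  3: ids {9, 31, 33} → ROUND(AVG(m.goals_for), 2)=3.67
  4: ids {10} → ROUND(AVG(m.goals_for), 2)=0

Tokyo | 2.6 ; Seoul | 2.4 ; Lima | 3.67 ; Cairo | 0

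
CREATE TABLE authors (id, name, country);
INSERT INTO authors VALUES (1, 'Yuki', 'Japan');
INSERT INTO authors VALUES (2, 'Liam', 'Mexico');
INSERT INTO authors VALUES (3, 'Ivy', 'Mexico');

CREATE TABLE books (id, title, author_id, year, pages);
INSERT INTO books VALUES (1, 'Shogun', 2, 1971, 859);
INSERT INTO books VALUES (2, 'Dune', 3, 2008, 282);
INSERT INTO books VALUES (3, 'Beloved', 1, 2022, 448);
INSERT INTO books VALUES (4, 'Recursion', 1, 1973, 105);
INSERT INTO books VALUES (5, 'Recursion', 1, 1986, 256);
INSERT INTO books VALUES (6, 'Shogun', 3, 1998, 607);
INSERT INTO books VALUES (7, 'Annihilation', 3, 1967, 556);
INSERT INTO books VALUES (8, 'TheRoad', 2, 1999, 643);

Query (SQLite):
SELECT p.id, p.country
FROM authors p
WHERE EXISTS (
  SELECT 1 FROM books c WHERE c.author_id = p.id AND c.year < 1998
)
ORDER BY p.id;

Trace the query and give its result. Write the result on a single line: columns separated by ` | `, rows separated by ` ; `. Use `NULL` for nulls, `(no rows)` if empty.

For each authors row, check whether any books with matching author_id has year < 1998.
Keep rows where that is true.

1 | Japan ; 2 | Mexico ; 3 | Mexico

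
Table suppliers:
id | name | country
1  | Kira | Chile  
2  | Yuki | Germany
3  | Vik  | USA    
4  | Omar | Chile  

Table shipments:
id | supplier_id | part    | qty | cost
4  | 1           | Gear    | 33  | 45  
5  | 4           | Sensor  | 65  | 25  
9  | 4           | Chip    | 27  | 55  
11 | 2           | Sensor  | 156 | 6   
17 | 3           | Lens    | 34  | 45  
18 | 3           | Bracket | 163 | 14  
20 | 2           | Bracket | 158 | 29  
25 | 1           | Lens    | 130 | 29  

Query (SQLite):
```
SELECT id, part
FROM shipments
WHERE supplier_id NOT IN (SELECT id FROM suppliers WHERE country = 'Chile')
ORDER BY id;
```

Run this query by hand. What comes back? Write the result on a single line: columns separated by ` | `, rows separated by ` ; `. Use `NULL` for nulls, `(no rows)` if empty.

11 | Sensor ; 17 | Lens ; 18 | Bracket ; 20 | Bracket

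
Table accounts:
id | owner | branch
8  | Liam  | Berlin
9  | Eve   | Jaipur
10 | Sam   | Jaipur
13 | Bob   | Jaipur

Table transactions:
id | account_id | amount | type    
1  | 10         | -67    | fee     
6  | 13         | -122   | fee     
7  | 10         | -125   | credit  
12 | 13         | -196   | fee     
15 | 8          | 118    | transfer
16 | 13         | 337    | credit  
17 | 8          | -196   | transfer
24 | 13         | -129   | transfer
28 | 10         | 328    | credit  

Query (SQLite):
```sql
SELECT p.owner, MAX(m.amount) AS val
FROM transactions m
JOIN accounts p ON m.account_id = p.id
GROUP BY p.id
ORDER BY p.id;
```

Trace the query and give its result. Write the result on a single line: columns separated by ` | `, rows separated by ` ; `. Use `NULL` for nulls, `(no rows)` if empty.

Join each transactions row to its accounts via account_id.
Group joined rows by accounts.id; compute MAX(m.amount) per group.
  8: ids {15, 17} → MAX(m.amount)=118
  10: ids {1, 7, 28} → MAX(m.amount)=328
  13: ids {6, 12, 16, 24} → MAX(m.amount)=337

Liam | 118 ; Sam | 328 ; Bob | 337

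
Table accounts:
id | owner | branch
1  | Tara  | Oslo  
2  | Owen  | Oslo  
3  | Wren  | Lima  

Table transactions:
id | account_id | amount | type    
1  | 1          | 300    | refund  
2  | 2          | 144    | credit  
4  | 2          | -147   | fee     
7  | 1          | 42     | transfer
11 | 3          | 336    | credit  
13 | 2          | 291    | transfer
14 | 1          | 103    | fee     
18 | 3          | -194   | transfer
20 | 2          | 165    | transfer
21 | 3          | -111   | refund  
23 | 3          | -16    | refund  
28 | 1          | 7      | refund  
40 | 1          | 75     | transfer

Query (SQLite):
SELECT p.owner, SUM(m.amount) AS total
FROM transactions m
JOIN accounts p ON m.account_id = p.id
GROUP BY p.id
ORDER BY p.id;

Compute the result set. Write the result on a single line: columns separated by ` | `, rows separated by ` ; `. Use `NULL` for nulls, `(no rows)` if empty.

Tara | 527 ; Owen | 453 ; Wren | 15

Join each transactions row to its accounts via account_id.
Group joined rows by accounts.id; compute SUM(m.amount) per group.
  1: ids {1, 7, 14, 28, 40} → SUM(m.amount)=527
  2: ids {2, 4, 13, 20} → SUM(m.amount)=453
  3: ids {11, 18, 21, 23} → SUM(m.amount)=15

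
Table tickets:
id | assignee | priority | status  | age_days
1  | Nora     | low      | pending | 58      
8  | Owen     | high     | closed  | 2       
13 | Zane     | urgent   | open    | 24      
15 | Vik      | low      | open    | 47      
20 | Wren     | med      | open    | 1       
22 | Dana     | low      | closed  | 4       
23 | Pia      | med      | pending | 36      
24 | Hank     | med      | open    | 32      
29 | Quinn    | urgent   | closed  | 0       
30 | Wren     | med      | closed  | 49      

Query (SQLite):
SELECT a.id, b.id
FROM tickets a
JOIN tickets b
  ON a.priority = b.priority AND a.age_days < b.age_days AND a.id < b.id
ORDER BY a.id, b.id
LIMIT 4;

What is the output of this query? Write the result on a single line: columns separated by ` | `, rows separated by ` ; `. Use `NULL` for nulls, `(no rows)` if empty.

20 | 23 ; 20 | 24 ; 20 | 30 ; 23 | 30

Pairs (a,b) with same priority, a.age_days < b.age_days, a.id < b.id.
priority groups: high:{8} low:{1,15,22} med:{20,23,24,30} urgent:{13,29}
Ordered by (a.id, b.id); first 4.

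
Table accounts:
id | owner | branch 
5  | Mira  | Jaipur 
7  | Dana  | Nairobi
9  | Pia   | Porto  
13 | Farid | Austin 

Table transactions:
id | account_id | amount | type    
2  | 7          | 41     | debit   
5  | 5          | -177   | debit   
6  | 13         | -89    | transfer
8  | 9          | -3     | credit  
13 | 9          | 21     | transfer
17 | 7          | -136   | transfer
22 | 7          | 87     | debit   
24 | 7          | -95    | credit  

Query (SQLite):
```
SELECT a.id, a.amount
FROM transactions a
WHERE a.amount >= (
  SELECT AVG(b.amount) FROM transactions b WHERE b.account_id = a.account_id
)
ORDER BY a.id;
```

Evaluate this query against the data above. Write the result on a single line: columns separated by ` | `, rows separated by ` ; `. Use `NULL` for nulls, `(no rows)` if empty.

For each transactions row a, compute AVG(amount) over rows sharing a.account_id.
Keep row a if a.amount >= that per-group AVG.
  account_id=5: AVG(amount) = -177.0
  account_id=7: AVG(amount) = -25.75
  account_id=9: AVG(amount) = 9.0
  account_id=13: AVG(amount) = -89.0

2 | 41 ; 5 | -177 ; 6 | -89 ; 13 | 21 ; 22 | 87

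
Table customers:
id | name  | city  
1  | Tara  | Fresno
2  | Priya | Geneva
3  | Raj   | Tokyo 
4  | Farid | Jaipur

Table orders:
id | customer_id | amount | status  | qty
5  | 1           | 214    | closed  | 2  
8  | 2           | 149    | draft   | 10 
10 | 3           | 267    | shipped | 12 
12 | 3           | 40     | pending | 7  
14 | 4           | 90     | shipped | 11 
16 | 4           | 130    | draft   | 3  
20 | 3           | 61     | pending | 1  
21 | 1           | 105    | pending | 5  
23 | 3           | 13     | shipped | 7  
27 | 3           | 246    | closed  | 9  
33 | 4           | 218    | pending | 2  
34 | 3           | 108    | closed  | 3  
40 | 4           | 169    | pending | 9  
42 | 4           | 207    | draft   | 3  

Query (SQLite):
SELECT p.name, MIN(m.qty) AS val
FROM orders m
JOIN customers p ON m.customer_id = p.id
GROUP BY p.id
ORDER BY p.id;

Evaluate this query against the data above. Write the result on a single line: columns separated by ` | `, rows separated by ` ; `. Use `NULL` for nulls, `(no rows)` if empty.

Join each orders row to its customers via customer_id.
Group joined rows by customers.id; compute MIN(m.qty) per group.
  1: ids {5, 21} → MIN(m.qty)=2
  2: ids {8} → MIN(m.qty)=10
  3: ids {10, 12, 20, 23, 27, 34} → MIN(m.qty)=1
  4: ids {14, 16, 33, 40, 42} → MIN(m.qty)=2

Tara | 2 ; Priya | 10 ; Raj | 1 ; Farid | 2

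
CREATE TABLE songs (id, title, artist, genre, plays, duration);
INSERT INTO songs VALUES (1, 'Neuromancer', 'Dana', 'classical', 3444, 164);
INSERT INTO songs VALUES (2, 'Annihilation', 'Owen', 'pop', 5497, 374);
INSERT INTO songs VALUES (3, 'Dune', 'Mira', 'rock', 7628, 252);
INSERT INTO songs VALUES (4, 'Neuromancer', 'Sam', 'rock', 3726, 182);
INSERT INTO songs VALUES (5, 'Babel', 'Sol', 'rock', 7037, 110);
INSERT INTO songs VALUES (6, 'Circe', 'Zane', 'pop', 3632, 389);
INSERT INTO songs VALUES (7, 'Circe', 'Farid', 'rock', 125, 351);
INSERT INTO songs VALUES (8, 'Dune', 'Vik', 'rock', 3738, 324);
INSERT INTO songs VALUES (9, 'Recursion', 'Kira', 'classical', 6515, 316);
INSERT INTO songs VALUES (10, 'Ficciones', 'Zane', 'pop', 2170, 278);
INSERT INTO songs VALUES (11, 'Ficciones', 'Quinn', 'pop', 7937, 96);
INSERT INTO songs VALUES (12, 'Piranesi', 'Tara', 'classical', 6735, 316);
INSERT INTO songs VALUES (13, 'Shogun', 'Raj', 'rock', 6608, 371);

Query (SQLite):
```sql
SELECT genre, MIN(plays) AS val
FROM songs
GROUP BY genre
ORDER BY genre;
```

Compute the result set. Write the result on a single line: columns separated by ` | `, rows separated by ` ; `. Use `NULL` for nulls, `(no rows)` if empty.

Partition songs by genre; compute MIN(plays) within each group.
  classical: ids {1, 9, 12} → MIN(plays)=3444
  pop: ids {2, 6, 10, 11} → MIN(plays)=2170
  rock: ids {3, 4, 5, 7, 8, 13} → MIN(plays)=125

classical | 3444 ; pop | 2170 ; rock | 125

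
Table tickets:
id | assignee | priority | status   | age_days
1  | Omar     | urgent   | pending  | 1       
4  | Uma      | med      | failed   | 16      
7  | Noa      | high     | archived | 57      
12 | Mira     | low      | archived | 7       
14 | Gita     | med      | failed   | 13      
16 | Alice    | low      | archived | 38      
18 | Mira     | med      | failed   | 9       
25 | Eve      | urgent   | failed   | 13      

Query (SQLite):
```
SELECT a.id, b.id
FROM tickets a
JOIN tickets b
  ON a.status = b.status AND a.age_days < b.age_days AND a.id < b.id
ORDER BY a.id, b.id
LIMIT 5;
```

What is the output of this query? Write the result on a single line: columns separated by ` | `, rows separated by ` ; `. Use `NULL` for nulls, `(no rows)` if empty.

Pairs (a,b) with same status, a.age_days < b.age_days, a.id < b.id.
status groups: archived:{7,12,16} failed:{4,14,18,25} pending:{1}
Ordered by (a.id, b.id); first 5.

12 | 16 ; 18 | 25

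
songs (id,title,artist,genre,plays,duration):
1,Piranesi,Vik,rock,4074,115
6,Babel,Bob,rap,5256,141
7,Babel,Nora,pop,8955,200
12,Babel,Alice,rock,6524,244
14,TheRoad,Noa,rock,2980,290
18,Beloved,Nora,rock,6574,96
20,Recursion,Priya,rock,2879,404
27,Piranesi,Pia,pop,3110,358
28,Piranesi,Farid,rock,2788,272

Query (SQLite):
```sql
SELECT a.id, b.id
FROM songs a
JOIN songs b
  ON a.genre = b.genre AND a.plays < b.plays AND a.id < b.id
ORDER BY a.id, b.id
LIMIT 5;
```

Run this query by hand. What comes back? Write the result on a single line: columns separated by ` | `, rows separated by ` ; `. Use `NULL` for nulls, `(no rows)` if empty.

Pairs (a,b) with same genre, a.plays < b.plays, a.id < b.id.
genre groups: pop:{7,27} rap:{6} rock:{1,12,14,18,20,28}
Ordered by (a.id, b.id); first 5.

1 | 12 ; 1 | 18 ; 12 | 18 ; 14 | 18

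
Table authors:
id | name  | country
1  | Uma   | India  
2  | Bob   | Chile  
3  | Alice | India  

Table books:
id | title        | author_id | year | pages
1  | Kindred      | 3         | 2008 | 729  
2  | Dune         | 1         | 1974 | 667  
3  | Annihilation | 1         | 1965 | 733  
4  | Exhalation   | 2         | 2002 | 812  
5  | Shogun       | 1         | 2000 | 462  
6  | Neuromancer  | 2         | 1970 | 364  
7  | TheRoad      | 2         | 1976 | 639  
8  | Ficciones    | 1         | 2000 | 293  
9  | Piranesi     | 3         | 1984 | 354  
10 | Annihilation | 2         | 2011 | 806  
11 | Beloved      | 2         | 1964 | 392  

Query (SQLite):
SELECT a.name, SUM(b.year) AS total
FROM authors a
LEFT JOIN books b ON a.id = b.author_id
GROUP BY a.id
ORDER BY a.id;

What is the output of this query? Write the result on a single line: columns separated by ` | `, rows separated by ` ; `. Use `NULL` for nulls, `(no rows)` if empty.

LEFT JOIN keeps every authors row; unmatched ones get NULL for books columns.
Group by authors.id and compute SUM(b.year). SUM over an all-NULL group is NULL.
  1: ids {2, 3, 5, 8} → SUM(b.year)=7939
  2: ids {4, 6, 7, 10, 11} → SUM(b.year)=9923
  3: ids {1, 9} → SUM(b.year)=3992

Uma | 7939 ; Bob | 9923 ; Alice | 3992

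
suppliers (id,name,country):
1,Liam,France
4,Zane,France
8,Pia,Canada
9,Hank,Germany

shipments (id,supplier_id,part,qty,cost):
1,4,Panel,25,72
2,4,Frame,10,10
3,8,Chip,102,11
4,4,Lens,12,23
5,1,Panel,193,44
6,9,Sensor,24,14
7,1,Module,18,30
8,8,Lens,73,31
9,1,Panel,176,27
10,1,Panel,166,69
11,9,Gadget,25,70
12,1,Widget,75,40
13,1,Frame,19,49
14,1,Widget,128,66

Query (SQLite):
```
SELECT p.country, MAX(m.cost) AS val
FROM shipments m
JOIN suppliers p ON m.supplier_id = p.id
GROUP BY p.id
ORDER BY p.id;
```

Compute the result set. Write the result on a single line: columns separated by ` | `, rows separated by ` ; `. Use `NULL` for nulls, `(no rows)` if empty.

France | 69 ; France | 72 ; Canada | 31 ; Germany | 70

Join each shipments row to its suppliers via supplier_id.
Group joined rows by suppliers.id; compute MAX(m.cost) per group.
  1: ids {5, 7, 9, 10, 12, 13, 14} → MAX(m.cost)=69
  4: ids {1, 2, 4} → MAX(m.cost)=72
  8: ids {3, 8} → MAX(m.cost)=31
  9: ids {6, 11} → MAX(m.cost)=70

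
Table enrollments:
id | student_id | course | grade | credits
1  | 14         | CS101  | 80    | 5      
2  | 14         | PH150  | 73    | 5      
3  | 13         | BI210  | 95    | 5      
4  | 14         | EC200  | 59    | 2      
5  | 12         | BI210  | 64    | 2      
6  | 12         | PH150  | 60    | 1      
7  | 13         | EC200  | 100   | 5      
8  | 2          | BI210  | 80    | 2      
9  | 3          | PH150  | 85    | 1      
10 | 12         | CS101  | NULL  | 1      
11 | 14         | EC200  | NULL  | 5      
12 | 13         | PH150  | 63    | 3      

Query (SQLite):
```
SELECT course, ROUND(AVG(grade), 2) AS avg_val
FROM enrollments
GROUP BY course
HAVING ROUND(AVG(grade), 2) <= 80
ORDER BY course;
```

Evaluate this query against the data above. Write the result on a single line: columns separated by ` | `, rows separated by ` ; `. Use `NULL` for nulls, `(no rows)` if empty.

BI210 | 79.67 ; CS101 | 80 ; EC200 | 79.5 ; PH150 | 70.25

Partition enrollments by course; compute ROUND(AVG(grade), 2) within each group.
HAVING: keep groups where ROUND(AVG(grade), 2) <= 80.
  BI210: ids {3, 5, 8} → ROUND(AVG(grade), 2)=79.67
  CS101: ids {1, 10} → ROUND(AVG(grade), 2)=80
  EC200: ids {4, 7, 11} → ROUND(AVG(grade), 2)=79.5
  PH150: ids {2, 6, 9, 12} → ROUND(AVG(grade), 2)=70.25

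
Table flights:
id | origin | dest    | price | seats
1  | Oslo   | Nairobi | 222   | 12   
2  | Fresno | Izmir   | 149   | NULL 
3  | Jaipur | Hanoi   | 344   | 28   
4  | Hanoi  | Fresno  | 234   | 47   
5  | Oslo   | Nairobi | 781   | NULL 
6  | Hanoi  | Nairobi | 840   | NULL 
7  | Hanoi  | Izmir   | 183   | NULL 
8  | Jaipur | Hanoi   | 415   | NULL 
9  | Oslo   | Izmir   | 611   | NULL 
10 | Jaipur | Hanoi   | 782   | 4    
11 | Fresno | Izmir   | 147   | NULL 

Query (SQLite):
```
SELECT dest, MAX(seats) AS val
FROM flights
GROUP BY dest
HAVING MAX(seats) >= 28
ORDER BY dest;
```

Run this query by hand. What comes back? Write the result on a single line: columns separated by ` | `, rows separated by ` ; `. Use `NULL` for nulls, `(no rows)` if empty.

Partition flights by dest; compute MAX(seats) within each group.
HAVING: keep groups where MAX(seats) >= 28.
  Fresno: ids {4} → MAX(seats)=47
  Hanoi: ids {3, 8, 10} → MAX(seats)=28
  Izmir: ids {2, 7, 9, 11} → MAX(seats)=NULL
  Nairobi: ids {1, 5, 6} → MAX(seats)=12

Fresno | 47 ; Hanoi | 28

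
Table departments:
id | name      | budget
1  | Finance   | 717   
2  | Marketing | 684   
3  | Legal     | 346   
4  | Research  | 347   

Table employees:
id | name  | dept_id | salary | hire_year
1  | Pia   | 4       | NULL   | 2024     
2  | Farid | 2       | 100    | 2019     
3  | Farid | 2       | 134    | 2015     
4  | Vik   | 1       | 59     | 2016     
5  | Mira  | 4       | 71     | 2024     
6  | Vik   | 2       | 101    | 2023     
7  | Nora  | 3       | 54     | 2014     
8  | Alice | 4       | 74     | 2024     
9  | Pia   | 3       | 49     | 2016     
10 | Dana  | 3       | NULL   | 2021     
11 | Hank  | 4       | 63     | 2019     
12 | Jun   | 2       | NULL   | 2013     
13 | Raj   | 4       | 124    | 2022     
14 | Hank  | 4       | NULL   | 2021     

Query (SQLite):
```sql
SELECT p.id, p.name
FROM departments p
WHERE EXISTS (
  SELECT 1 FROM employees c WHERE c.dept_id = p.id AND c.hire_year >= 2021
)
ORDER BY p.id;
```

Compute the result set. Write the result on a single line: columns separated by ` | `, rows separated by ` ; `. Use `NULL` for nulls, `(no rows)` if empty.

2 | Marketing ; 3 | Legal ; 4 | Research

For each departments row, check whether any employees with matching dept_id has hire_year >= 2021.
Keep rows where that is true.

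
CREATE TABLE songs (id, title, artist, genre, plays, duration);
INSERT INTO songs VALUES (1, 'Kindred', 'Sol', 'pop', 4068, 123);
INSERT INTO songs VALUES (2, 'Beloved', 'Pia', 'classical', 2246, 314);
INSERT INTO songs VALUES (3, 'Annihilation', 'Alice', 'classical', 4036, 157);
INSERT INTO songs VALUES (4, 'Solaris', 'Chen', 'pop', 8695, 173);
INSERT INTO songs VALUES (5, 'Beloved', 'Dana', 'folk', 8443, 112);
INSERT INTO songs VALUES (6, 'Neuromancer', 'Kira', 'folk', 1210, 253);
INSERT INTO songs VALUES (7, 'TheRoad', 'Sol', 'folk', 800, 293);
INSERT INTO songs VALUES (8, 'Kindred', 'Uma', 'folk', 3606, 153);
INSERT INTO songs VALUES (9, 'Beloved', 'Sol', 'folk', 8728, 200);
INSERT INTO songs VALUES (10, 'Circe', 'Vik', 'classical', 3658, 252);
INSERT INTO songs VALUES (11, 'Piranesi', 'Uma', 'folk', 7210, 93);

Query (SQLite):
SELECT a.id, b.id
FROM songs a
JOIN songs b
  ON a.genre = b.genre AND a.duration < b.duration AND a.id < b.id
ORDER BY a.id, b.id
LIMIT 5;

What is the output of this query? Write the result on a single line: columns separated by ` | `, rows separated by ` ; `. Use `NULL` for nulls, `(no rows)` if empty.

1 | 4 ; 3 | 10 ; 5 | 6 ; 5 | 7 ; 5 | 8

Pairs (a,b) with same genre, a.duration < b.duration, a.id < b.id.
genre groups: classical:{2,3,10} folk:{5,6,7,8,9,11} pop:{1,4}
Ordered by (a.id, b.id); first 5.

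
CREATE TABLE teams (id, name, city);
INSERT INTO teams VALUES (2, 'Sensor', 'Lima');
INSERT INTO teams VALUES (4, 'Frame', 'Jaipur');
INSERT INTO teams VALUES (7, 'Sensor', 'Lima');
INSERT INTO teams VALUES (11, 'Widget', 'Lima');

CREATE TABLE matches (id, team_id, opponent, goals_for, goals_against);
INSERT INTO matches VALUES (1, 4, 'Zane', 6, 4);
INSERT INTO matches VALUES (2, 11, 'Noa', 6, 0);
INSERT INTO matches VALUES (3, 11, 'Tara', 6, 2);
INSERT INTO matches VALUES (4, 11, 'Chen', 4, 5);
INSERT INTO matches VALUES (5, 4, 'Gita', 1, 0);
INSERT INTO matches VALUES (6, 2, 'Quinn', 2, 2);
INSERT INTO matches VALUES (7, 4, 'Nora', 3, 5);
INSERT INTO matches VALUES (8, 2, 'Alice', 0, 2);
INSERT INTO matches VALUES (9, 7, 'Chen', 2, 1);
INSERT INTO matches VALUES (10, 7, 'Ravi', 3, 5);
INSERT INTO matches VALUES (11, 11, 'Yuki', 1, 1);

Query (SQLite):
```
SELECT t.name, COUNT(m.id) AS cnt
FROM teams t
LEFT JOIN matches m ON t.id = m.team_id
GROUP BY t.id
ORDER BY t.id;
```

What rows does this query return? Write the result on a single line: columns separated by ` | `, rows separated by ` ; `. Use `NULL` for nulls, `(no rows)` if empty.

Sensor | 2 ; Frame | 3 ; Sensor | 2 ; Widget | 4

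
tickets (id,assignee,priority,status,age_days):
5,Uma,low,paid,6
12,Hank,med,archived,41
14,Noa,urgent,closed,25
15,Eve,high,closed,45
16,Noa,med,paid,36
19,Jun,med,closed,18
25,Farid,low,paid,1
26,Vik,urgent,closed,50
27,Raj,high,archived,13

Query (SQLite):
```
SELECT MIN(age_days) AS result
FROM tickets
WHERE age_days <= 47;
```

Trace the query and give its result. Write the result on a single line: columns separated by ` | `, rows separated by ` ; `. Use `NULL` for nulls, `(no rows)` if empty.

1

Rows where age_days <= 47 → age_days values: [6, 41, 25, 45, 36, 18, 1, 13].
MIN of non-NULL values = 1.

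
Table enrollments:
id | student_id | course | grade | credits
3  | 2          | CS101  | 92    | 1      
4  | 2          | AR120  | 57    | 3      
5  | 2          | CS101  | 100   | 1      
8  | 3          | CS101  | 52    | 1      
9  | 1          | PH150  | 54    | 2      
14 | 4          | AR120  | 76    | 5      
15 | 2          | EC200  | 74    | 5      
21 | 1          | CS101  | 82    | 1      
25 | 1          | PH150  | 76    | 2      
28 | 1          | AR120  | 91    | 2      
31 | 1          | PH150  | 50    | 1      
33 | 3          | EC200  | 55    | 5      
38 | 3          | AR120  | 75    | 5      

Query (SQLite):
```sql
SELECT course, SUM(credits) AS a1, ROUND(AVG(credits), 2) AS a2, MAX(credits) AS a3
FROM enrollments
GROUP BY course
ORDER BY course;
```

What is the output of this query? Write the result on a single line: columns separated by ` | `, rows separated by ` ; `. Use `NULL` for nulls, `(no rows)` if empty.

Group enrollments by course.
Per group compute: SUM(credits), ROUND(AVG(credits), 2), MAX(credits).
  AR120: ids {4, 14, 28, 38} → SUM(credits)=15, ROUND(AVG(credits), 2)=3.75, MAX(credits)=5
  CS101: ids {3, 5, 8, 21} → SUM(credits)=4, ROUND(AVG(credits), 2)=1, MAX(credits)=1
  EC200: ids {15, 33} → SUM(credits)=10, ROUND(AVG(credits), 2)=5, MAX(credits)=5
  PH150: ids {9, 25, 31} → SUM(credits)=5, ROUND(AVG(credits), 2)=1.67, MAX(credits)=2

AR120 | 15 | 3.75 | 5 ; CS101 | 4 | 1 | 1 ; EC200 | 10 | 5 | 5 ; PH150 | 5 | 1.67 | 2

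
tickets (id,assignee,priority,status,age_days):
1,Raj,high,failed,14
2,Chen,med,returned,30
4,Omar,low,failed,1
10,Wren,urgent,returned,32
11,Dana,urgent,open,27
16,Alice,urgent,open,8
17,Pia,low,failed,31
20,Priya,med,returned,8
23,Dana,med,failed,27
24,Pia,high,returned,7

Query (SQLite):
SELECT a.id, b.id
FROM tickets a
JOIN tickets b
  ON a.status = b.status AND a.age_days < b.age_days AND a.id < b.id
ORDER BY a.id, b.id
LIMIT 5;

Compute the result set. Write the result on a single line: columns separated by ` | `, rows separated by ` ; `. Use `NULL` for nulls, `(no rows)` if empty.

1 | 17 ; 1 | 23 ; 2 | 10 ; 4 | 17 ; 4 | 23

Pairs (a,b) with same status, a.age_days < b.age_days, a.id < b.id.
status groups: failed:{1,4,17,23} open:{11,16} returned:{2,10,20,24}
Ordered by (a.id, b.id); first 5.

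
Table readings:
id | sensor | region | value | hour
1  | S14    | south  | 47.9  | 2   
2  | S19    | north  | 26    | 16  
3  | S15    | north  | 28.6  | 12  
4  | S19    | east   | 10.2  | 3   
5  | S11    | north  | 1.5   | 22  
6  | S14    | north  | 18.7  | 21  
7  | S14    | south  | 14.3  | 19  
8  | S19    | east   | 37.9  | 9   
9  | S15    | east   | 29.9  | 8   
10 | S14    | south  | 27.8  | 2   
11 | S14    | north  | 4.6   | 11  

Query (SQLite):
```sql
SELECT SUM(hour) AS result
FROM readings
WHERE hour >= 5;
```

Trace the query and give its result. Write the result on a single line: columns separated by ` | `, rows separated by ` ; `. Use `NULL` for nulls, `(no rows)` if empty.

118

Rows where hour >= 5 → hour values: [16, 12, 22, 21, 19, 9, 8, 11].
SUM of non-NULL values = 118.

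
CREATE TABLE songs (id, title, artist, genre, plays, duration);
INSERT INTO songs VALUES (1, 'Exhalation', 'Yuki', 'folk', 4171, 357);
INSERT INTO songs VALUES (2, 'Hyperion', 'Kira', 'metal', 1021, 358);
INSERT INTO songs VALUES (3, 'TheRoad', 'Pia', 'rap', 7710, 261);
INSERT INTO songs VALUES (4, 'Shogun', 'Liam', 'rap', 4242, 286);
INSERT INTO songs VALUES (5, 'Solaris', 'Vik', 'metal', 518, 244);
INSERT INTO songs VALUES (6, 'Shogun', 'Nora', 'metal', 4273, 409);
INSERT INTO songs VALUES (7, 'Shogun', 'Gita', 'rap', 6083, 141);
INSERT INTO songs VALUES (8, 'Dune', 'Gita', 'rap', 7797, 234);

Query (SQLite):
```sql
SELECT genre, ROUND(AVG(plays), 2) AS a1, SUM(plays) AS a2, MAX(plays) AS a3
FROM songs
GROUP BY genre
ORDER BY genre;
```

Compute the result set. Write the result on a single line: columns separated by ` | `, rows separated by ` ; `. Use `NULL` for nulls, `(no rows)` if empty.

folk | 4171 | 4171 | 4171 ; metal | 1937.33 | 5812 | 4273 ; rap | 6458 | 25832 | 7797

Group songs by genre.
Per group compute: ROUND(AVG(plays), 2), SUM(plays), MAX(plays).
  folk: ids {1} → ROUND(AVG(plays), 2)=4171, SUM(plays)=4171, MAX(plays)=4171
  metal: ids {2, 5, 6} → ROUND(AVG(plays), 2)=1937.33, SUM(plays)=5812, MAX(plays)=4273
  rap: ids {3, 4, 7, 8} → ROUND(AVG(plays), 2)=6458, SUM(plays)=25832, MAX(plays)=7797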